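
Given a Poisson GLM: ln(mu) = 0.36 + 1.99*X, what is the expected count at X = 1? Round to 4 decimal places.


Linear predictor: eta = 0.36 + (1.99)(1) = 2.3500.
Expected count: mu = exp(2.3500) = 10.4856.

10.4856


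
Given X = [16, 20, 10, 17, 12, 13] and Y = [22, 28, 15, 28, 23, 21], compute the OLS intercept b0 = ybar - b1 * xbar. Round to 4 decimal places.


The slope is b1 = 1.1535.
Sample means are xbar = 14.6667 and ybar = 22.8333.
Intercept: b0 = 22.8333 - (1.1535)(14.6667) = 5.9158.

5.9158


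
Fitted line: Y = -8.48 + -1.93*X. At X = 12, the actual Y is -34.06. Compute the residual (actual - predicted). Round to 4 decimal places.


Fitted value at X = 12 is yhat = -8.48 + -1.93*12 = -31.6400.
Residual = -34.06 - -31.6400 = -2.4200.

-2.4200


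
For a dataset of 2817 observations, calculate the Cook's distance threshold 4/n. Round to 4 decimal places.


The threshold is 4/n.
4/2817 = 0.0014.

0.0014


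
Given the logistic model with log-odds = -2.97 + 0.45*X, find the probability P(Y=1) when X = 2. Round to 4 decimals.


Linear predictor: z = -2.97 + 0.45 * 2 = -2.0700.
P = 1/(1 + exp(2.0700)) = 1/(1 + 7.9248) = 0.1120.

0.1120


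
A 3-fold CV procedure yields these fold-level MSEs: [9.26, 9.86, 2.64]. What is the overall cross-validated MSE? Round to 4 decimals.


Sum of fold MSEs = 21.7600.
Average = 21.7600 / 3 = 7.2533.

7.2533


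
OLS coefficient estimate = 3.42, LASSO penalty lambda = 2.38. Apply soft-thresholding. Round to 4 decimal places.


|beta_OLS| = 3.42.
lambda = 2.38.
Since |beta| > lambda, coefficient = sign(beta)*(|beta| - lambda) = 1.0400.
Result = 1.0400.

1.0400


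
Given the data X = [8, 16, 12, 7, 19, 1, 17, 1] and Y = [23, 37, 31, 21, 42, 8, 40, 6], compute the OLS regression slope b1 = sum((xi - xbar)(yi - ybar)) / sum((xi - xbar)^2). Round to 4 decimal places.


Calculate xbar = 10.1250, ybar = 26.0000.
S_xx = 344.8750, S_xy = 681.0000.
Using b1 = S_xy / S_xx = 681.0000 / 344.8750, we get b1 = 1.9746.

1.9746


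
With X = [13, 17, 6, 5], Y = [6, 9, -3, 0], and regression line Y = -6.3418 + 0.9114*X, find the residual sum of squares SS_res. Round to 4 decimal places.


For each point, residual = actual - predicted.
Residuals: [0.4936, -0.1520, -2.1266, 1.7848].
Sum of squared residuals = 7.9747.

7.9747


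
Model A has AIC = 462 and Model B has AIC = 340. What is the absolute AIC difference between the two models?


Absolute difference = |462 - 340| = 122.
The model with lower AIC (B) is preferred.

122


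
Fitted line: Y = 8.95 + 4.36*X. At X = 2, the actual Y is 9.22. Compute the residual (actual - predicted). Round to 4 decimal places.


Fitted value at X = 2 is yhat = 8.95 + 4.36*2 = 17.6700.
Residual = 9.22 - 17.6700 = -8.4500.

-8.4500


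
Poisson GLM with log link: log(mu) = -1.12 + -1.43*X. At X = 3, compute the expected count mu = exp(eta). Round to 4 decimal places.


eta = -1.12 + -1.43 * 3 = -5.4100.
mu = exp(-5.4100) = 0.0045.

0.0045


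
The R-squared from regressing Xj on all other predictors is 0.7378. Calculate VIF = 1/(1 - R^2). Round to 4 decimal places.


VIF = 1 / (1 - 0.7378).
= 1 / 0.2622 = 3.8139.

3.8139


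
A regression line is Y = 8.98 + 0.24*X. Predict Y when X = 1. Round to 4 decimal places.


Substitute X = 1 into the equation:
Y = 8.98 + 0.24 * 1 = 8.98 + 0.2400 = 9.2200.

9.2200


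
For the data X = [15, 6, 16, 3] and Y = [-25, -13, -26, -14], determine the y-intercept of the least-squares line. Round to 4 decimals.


First find the slope: b1 = -1.0397.
Means: xbar = 10.0000, ybar = -19.5000.
b0 = ybar - b1 * xbar = -19.5000 - -1.0397 * 10.0000 = -9.1032.

-9.1032


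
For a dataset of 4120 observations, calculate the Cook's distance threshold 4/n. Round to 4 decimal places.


Using the rule of thumb:
Threshold = 4 / 4120 = 0.0010.

0.0010


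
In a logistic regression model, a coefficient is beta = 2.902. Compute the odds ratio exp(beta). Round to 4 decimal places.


Odds ratio = exp(beta) = exp(2.902).
= 18.2105.

18.2105


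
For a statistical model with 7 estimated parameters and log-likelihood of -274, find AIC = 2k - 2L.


AIC = 2k - 2*loglik = 2(7) - 2(-274).
= 14 + 548 = 562.

562


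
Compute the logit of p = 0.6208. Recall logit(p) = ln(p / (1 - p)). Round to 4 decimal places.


Compute the odds: 0.6208/0.3792 = 1.6371.
Take the natural log: ln(1.6371) = 0.4929.

0.4929


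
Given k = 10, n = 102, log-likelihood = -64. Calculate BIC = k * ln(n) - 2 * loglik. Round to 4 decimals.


k * ln(n) = 10 * ln(102) = 10 * 4.624973 = 46.249730.
-2 * loglik = -2 * (-64) = 128.
BIC = 46.249730 + 128 = 174.249730, which rounds to 174.2497.

174.2497


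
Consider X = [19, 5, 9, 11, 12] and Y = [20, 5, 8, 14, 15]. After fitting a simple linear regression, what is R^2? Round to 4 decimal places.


After computing the OLS fit (b0=-0.0611, b1=1.1126):
SSres = 11.4714, SStot = 141.2000.
R^2 = 1 - 11.4714/141.2000 = 0.9188.

0.9188


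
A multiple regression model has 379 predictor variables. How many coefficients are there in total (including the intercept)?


Including the intercept, the model has 379 predictor coefficients + 1 intercept.
Total = 380.

380


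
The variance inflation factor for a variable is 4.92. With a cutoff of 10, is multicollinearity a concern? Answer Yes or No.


The threshold is 10.
VIF = 4.92 is < 10.
Multicollinearity indication: No.

No


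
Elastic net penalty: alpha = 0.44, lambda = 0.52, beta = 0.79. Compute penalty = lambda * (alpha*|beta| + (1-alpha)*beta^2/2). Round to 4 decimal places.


alpha * |beta| = 0.44 * 0.79 = 0.3476.
(1-alpha) * beta^2/2 = 0.56 * 0.6241/2 = 0.1747.
Total = 0.52 * (0.3476 + 0.1747) = 0.2716.

0.2716


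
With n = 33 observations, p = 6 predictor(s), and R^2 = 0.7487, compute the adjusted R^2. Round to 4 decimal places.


Adjusted R^2 = 1 - (1 - R^2) * (n-1)/(n-p-1).
(1 - R^2) = 0.2513.
(n-1)/(n-p-1) = 32/26.
(1 - R^2) * (n-1) = 0.2513 * 32 = 8.0416.
Divide by (n-p-1): 8.0416 / 26 = 0.3093.
Adj R^2 = 1 - 0.3093 = 0.6907.

0.6907


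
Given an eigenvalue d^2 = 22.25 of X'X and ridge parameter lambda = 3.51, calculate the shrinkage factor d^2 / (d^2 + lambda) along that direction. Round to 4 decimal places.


d^2 + lambda = 22.25 + 3.51 = 25.7600.
Shrinkage factor = 22.25/25.7600 = 0.8637.

0.8637


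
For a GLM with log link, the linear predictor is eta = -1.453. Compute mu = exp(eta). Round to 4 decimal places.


Apply the inverse link:
mu = e^-1.453 = 0.2339.

0.2339


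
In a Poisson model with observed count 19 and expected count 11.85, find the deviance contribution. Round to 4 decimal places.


y/mu = 19/11.85 = 1.603376 (approx.), and ln(19/11.85) = 0.472111.
y * ln(y/mu) = 19 * 0.472111 = 8.970109.
y - mu = 7.15.
D = 2 * (8.970109 - 7.15) = 3.640218, which rounds to 3.6402.

3.6402


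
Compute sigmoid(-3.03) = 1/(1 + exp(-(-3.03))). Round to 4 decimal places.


exp(3.0300) = 20.6972.
1 + exp(-z) = 21.6972.
sigmoid = 1/21.6972 = 0.0461.

0.0461


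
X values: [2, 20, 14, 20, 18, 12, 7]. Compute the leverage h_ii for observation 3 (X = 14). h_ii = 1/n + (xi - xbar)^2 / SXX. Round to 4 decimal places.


n = 7, xbar = 13.2857.
SXX = sum((xi - xbar)^2) = 281.4286.
h = 1/7 + (14 - 13.2857)^2 / 281.4286 = 0.1447.

0.1447


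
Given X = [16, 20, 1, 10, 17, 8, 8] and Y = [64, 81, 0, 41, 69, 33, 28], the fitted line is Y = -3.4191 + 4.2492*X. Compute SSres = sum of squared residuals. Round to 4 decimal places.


For each point, residual = actual - predicted.
Residuals: [-0.5681, -0.5649, -0.8301, 1.9271, 0.1827, 2.4255, -2.5745].
Sum of squared residuals = 17.5891.

17.5891


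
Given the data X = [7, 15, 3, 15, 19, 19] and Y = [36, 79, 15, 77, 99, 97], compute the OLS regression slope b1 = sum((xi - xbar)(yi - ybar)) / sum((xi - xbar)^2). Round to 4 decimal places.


The sample means are xbar = 13.0000 and ybar = 67.1667.
Compute S_xx = 216.0000 and S_xy = 1122.0000.
Slope b1 = S_xy / S_xx = 1122.0000 / 216.0000 = 5.1944.

5.1944


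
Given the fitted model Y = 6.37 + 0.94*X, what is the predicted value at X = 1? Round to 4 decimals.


Substitute X = 1 into the equation:
Y = 6.37 + 0.94 * 1 = 6.37 + 0.9400 = 7.3100.

7.3100


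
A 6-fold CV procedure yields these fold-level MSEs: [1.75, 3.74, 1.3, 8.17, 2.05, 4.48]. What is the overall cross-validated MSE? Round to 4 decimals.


Total MSE across folds = 21.4900.
CV-MSE = 21.4900/6 = 3.5817.

3.5817


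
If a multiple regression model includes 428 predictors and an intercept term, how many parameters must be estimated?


Each predictor gets one coefficient, plus one intercept.
Total parameters = 428 + 1 = 429.

429


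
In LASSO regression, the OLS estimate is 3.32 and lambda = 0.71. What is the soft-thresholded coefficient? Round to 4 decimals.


Check: |3.32| = 3.32 vs lambda = 0.71.
Since |beta| > lambda, coefficient = sign(beta)*(|beta| - lambda) = 2.6100.
Soft-thresholded coefficient = 2.6100.

2.6100


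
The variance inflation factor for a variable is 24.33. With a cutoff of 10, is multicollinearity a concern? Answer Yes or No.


The threshold is 10.
VIF = 24.33 is >= 10.
Multicollinearity indication: Yes.

Yes


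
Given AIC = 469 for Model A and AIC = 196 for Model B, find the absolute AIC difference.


|AIC_A - AIC_B| = |469 - 196| = 273.
Model B is preferred (lower AIC).

273


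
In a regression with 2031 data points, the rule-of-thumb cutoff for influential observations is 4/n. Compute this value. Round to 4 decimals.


Cook's distance cutoff = 4/n = 4/2031.
= 0.0020.

0.0020


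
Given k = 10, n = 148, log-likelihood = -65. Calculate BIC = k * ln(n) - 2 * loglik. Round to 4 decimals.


k * ln(n) = 10 * ln(148) = 10 * 4.997212 = 49.972120.
-2 * loglik = -2 * (-65) = 130.
BIC = 49.972120 + 130 = 179.972120, which rounds to 179.9721.

179.9721


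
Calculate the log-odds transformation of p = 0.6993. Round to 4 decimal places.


1 - p = 0.3007.
p/(1-p) = 2.3256.
logit = ln(2.3256) = 0.8440.

0.8440


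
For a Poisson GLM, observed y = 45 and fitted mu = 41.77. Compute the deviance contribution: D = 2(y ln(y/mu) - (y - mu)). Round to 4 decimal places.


Compute y*ln(y/mu) = 45*ln(45/41.77) = 45*0.074484 = 3.351780.
y - mu = 3.23.
D = 2*(3.351780 - (3.23)) = 0.243560, which rounds to 0.2436.

0.2436


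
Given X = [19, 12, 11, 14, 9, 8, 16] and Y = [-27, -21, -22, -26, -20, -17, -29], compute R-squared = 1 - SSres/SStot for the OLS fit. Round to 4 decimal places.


The fitted line is Y = -10.4484 + -0.9984*X.
SSres = 19.7141, SStot = 110.8571.
R^2 = 1 - SSres/SStot = 0.8222.

0.8222


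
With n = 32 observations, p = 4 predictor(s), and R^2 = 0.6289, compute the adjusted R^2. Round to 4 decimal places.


Plug in: Adj R^2 = 1 - (1 - 0.6289) * 31/27.
= 1 - 0.3711 * 31/27
= 1 - 11.5041 / 27
= 1 - 0.4261 = 0.5739.

0.5739


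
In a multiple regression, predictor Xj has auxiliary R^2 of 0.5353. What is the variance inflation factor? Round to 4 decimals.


Using VIF = 1/(1 - R^2_j):
1 - 0.5353 = 0.4647.
VIF = 2.1519.

2.1519


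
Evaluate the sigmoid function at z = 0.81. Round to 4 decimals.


Compute exp(-0.8100) = 0.4449.
Sigmoid = 1 / (1 + 0.4449) = 1 / 1.4449 = 0.6921.

0.6921


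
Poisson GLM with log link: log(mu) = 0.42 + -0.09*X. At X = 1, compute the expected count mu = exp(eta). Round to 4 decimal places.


eta = 0.42 + -0.09 * 1 = 0.3300.
mu = exp(0.3300) = 1.3910.

1.3910


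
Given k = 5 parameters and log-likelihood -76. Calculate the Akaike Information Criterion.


Compute:
2k = 2*5 = 10.
-2*loglik = -2*(-76) = 152.
AIC = 10 + 152 = 162.

162


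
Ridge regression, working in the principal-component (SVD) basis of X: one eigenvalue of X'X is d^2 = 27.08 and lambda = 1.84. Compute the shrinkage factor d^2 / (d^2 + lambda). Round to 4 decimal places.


Denominator = d^2 + lambda = 27.08 + 1.84 = 28.9200.
Shrinkage = 27.08 / 28.9200 = 0.9364.

0.9364


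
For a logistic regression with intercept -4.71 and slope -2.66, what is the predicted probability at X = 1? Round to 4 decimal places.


Linear predictor: z = -4.71 + -2.66 * 1 = -7.3700.
P = 1/(1 + exp(7.3700)) = 1/(1 + 1587.6338) = 0.0006.

0.0006


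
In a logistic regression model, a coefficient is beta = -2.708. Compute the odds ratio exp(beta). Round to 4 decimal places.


The odds ratio is computed as:
OR = e^(-2.708) = 0.0667.

0.0667


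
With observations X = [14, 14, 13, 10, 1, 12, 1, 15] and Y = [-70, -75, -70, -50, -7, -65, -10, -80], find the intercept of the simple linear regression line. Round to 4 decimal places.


First find the slope: b1 = -5.0302.
Means: xbar = 10.0000, ybar = -53.3750.
b0 = ybar - b1 * xbar = -53.3750 - -5.0302 * 10.0000 = -3.0733.

-3.0733


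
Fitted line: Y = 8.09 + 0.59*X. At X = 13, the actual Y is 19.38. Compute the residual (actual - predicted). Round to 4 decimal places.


Predicted = 8.09 + 0.59 * 13 = 15.7600.
Residual = 19.38 - 15.7600 = 3.6200.

3.6200


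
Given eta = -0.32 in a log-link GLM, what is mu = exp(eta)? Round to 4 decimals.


mu = exp(eta) = exp(-0.32).
= 0.7261.

0.7261


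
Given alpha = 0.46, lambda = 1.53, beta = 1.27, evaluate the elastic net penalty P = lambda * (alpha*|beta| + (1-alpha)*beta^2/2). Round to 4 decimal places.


alpha * |beta| = 0.46 * 1.27 = 0.5842.
(1-alpha) * beta^2/2 = 0.54 * 1.6129/2 = 0.4355.
Total = 1.53 * (0.5842 + 0.4355) = 1.5601.

1.5601


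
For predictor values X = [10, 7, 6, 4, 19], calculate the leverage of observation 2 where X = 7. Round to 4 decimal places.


Compute xbar = 9.2000 with n = 5 observations.
SXX = 138.8000.
Leverage = 1/5 + (7 - 9.2000)^2/138.8000 = 0.2349.

0.2349


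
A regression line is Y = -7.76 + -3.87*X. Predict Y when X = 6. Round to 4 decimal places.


Plug X = 6 into Y = -7.76 + -3.87*X:
Y = -7.76 + -23.2200 = -30.9800.

-30.9800


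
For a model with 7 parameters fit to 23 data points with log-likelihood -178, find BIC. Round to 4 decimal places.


k * ln(n) = 7 * ln(23) = 7 * 3.135494 = 21.948458.
-2 * loglik = -2 * (-178) = 356.
BIC = 21.948458 + 356 = 377.948458, which rounds to 377.9485.

377.9485


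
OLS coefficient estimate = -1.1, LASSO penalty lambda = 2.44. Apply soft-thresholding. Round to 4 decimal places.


Absolute value: |-1.1| = 1.1.
Compare to lambda = 2.44.
Since |beta| <= lambda, the coefficient is set to 0.

0.0000


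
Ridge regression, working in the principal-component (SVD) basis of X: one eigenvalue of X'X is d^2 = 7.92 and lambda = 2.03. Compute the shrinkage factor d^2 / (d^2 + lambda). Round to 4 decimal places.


Compute the denominator: 7.92 + 2.03 = 9.9500.
Shrinkage factor = 7.92 / 9.9500 = 0.7960.

0.7960


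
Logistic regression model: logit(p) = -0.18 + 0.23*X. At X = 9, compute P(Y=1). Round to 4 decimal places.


z = -0.18 + 0.23 * 9 = 1.8900.
Sigmoid: P = 1 / (1 + exp(-1.8900)) = 0.8688.

0.8688


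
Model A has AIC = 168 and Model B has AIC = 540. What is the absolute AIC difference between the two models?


Compute |168 - 540| = 372.
Model A has the smaller AIC.

372


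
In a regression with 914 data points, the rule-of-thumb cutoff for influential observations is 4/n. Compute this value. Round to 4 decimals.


Using the rule of thumb:
Threshold = 4 / 914 = 0.0044.

0.0044


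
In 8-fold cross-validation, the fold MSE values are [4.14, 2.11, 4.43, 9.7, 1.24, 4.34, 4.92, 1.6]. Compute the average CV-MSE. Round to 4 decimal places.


Sum of fold MSEs = 32.4800.
Average = 32.4800 / 8 = 4.0600.

4.0600


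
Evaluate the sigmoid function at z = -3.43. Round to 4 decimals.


First, exp(3.4300) = 30.8766.
Then sigma(z) = 1/(1 + 30.8766) = 0.0314.

0.0314


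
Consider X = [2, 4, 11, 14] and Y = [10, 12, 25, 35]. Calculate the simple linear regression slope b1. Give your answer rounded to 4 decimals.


First compute the means: xbar = 7.7500, ybar = 20.5000.
Then S_xx = sum((xi - xbar)^2) = 96.7500.
S_xy = sum((xi - xbar)(yi - ybar)) = 197.5000.
b1 = S_xy / S_xx = 197.5000 / 96.7500 = 2.0413.

2.0413


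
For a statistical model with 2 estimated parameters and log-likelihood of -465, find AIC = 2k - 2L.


AIC = 2*2 - 2*(-465).
= 4 + 930 = 934.

934


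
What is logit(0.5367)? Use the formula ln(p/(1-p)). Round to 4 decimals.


The odds are p/(1-p) = 0.5367 / 0.4633 = 1.1584.
logit(p) = ln(1.1584) = 0.1471.

0.1471


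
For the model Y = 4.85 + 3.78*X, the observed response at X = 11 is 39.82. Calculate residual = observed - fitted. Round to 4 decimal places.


Predicted = 4.85 + 3.78 * 11 = 46.4300.
Residual = 39.82 - 46.4300 = -6.6100.

-6.6100


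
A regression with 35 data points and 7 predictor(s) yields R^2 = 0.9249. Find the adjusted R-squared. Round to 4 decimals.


Plug in: Adj R^2 = 1 - (1 - 0.9249) * 34/27.
= 1 - 0.0751 * 34/27
= 1 - 2.5534 / 27
= 1 - 0.0946 = 0.9054.

0.9054


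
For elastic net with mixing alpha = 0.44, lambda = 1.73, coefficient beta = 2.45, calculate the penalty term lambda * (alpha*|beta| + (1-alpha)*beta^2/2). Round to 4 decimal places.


L1 component = 0.44 * |2.45| = 1.0780.
L2 component = 0.56 * 2.45^2 / 2 = 1.6807.
Penalty = 1.73 * (1.0780 + 1.6807) = 1.73 * 2.7587 = 4.7726.

4.7726


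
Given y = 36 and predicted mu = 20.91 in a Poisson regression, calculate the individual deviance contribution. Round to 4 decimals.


First: ln(36/20.91) = 0.543291.
Then: 36 * 0.543291 = 19.558476.
y - mu = 36 - 20.91 = 15.09.
D = 2(19.558476 - 15.09) = 8.936952, which rounds to 8.9370.

8.9370


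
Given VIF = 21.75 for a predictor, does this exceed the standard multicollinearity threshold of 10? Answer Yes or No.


Check: VIF = 21.75 vs threshold = 10.
Since 21.75 >= 10, the answer is Yes.

Yes


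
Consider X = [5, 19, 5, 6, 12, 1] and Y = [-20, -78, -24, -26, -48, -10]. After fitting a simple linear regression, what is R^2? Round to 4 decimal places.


After computing the OLS fit (b0=-3.7179, b1=-3.8269):
SSres = 21.1026, SStot = 3067.3333.
R^2 = 1 - 21.1026/3067.3333 = 0.9931.

0.9931


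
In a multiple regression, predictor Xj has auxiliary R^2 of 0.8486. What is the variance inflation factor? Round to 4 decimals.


Using VIF = 1/(1 - R^2_j):
1 - 0.8486 = 0.1514.
VIF = 6.6050.

6.6050


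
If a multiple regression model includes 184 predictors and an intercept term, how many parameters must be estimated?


Total coefficients = number of predictors + 1 (for the intercept).
= 184 + 1 = 185.

185


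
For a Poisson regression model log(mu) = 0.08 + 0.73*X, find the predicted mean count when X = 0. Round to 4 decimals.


eta = 0.08 + 0.73 * 0 = 0.0800.
mu = exp(0.0800) = 1.0833.

1.0833


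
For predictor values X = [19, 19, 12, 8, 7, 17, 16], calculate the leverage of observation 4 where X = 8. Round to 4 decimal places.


n = 7, xbar = 14.0000.
SXX = sum((xi - xbar)^2) = 152.0000.
h = 1/7 + (8 - 14.0000)^2 / 152.0000 = 0.3797.

0.3797


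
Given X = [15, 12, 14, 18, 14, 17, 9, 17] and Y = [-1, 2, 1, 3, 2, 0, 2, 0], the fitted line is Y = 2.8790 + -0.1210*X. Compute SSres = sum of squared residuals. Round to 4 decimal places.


Predicted values from Y = 2.8790 + -0.1210*X.
Residuals: [-2.0640, 0.5730, -0.1850, 2.2990, 0.8150, -0.8220, 0.2100, -0.8220].
SSres = 11.9677.

11.9677


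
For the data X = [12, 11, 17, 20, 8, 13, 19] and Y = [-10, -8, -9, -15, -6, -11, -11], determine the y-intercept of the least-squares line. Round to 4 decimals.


First find the slope: b1 = -0.5108.
Means: xbar = 14.2857, ybar = -10.0000.
b0 = ybar - b1 * xbar = -10.0000 - -0.5108 * 14.2857 = -2.7033.

-2.7033


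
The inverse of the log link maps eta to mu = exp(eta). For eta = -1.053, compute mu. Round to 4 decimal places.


mu = exp(eta) = exp(-1.053).
= 0.3489.

0.3489


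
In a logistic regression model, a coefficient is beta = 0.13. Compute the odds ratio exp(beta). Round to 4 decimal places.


Odds ratio = exp(beta) = exp(0.13).
= 1.1388.

1.1388


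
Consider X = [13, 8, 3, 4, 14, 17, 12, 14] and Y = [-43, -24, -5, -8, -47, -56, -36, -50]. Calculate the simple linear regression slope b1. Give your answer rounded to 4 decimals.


The sample means are xbar = 10.6250 and ybar = -33.6250.
Compute S_xx = 179.8750 and S_xy = -681.8750.
Slope b1 = S_xy / S_xx = -681.8750 / 179.8750 = -3.7908.

-3.7908


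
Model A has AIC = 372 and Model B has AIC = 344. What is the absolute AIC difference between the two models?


Absolute difference = |372 - 344| = 28.
The model with lower AIC (B) is preferred.

28


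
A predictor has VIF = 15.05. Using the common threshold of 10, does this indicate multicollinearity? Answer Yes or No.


Check: VIF = 15.05 vs threshold = 10.
Since 15.05 >= 10, the answer is Yes.

Yes


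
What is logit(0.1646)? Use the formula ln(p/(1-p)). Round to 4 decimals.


The odds are p/(1-p) = 0.1646 / 0.8354 = 0.1970.
logit(p) = ln(0.1970) = -1.6244.

-1.6244


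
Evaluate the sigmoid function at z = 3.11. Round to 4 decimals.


First, exp(-3.1100) = 0.0446.
Then sigma(z) = 1/(1 + 0.0446) = 0.9573.

0.9573


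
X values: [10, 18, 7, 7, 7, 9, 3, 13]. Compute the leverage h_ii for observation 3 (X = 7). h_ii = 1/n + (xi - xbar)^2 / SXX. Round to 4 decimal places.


Compute xbar = 9.2500 with n = 8 observations.
SXX = 145.5000.
Leverage = 1/8 + (7 - 9.2500)^2/145.5000 = 0.1598.

0.1598


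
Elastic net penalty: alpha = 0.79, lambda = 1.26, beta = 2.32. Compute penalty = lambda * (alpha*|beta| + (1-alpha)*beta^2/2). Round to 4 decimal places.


Compute:
L1 = 0.79 * 2.32 = 1.8328.
L2 = 0.21 * 2.32^2 / 2 = 0.5652.
Penalty = 1.26 * (1.8328 + 0.5652) = 3.0214.

3.0214


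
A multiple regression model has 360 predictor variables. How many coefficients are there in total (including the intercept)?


Including the intercept, the model has 360 predictor coefficients + 1 intercept.
Total = 361.

361


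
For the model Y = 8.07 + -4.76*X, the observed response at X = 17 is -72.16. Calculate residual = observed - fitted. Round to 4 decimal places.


Predicted = 8.07 + -4.76 * 17 = -72.8500.
Residual = -72.16 - -72.8500 = 0.6900.

0.6900


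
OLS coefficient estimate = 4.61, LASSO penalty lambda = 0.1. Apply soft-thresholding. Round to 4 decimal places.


|beta_OLS| = 4.61.
lambda = 0.1.
Since |beta| > lambda, coefficient = sign(beta)*(|beta| - lambda) = 4.5100.
Result = 4.5100.

4.5100


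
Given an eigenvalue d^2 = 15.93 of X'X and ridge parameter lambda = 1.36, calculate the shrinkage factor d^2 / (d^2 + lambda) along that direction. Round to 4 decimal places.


Denominator = d^2 + lambda = 15.93 + 1.36 = 17.2900.
Shrinkage = 15.93 / 17.2900 = 0.9213.

0.9213


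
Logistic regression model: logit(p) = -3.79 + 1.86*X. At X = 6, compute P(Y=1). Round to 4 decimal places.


Compute z = -3.79 + (1.86)(6) = 7.3700.
exp(-z) = 0.0006.
P = 1/(1 + 0.0006) = 0.9994.

0.9994


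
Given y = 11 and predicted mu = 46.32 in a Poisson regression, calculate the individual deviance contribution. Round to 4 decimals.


First: ln(11/46.32) = -1.437679.
Then: 11 * -1.437679 = -15.814469.
y - mu = 11 - 46.32 = -35.32.
D = 2(-15.814469 - -35.32) = 39.011062, which rounds to 39.0111.

39.0111


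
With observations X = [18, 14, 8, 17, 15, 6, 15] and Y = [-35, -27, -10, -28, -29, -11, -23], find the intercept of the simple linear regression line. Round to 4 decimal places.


First find the slope: b1 = -1.9803.
Means: xbar = 13.2857, ybar = -23.2857.
b0 = ybar - b1 * xbar = -23.2857 - -1.9803 * 13.2857 = 3.0243.

3.0243


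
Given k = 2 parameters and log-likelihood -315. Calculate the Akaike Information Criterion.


AIC = 2*2 - 2*(-315).
= 4 + 630 = 634.

634


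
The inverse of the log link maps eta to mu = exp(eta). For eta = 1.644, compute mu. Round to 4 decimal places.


The inverse log link gives:
mu = exp(1.644) = 5.1758.

5.1758


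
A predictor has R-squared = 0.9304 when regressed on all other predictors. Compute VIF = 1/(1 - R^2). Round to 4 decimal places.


Using VIF = 1/(1 - R^2_j):
1 - 0.9304 = 0.0696.
VIF = 14.3678.

14.3678


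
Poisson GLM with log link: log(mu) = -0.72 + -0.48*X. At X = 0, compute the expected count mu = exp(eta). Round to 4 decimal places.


Linear predictor: eta = -0.72 + (-0.48)(0) = -0.7200.
Expected count: mu = exp(-0.7200) = 0.4868.

0.4868


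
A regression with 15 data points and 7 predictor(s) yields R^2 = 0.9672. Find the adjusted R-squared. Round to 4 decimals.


Adjusted R^2 = 1 - (1 - R^2) * (n-1)/(n-p-1).
(1 - R^2) = 0.0328.
(n-1)/(n-p-1) = 14/7.
(1 - R^2) * (n-1) = 0.0328 * 14 = 0.4592.
Divide by (n-p-1): 0.4592 / 7 = 0.0656.
Adj R^2 = 1 - 0.0656 = 0.9344.

0.9344


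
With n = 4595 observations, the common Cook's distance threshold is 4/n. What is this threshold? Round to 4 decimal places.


Cook's distance cutoff = 4/n = 4/4595.
= 0.0009.

0.0009


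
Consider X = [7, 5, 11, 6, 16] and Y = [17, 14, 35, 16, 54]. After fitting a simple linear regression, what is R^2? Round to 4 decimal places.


The fitted line is Y = -6.8244 + 3.7805*X.
SSres = 10.8488, SStot = 1182.8000.
R^2 = 1 - SSres/SStot = 0.9908.

0.9908


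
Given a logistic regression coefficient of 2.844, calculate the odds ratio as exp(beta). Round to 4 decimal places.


Odds ratio = exp(beta) = exp(2.844).
= 17.1844.

17.1844


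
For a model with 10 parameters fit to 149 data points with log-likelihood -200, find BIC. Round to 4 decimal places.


Compute k*ln(n) = 10*ln(149) = 10*5.003946 = 50.039460.
Then -2*loglik = 400.
BIC = 50.039460 + 400 = 450.039460, which rounds to 450.0395.

450.0395


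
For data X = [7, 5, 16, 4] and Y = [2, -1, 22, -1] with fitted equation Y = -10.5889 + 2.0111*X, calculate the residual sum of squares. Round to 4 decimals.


Compute predicted values, then residuals = yi - yhat_i.
Residuals: [-1.4888, -0.4666, 0.4113, 1.5445].
SSres = sum(residual^2) = 4.9889.

4.9889


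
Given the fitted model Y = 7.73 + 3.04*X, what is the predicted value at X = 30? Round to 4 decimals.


Predicted value:
Y = 7.73 + (3.04)(30) = 7.73 + 91.2000 = 98.9300.

98.9300


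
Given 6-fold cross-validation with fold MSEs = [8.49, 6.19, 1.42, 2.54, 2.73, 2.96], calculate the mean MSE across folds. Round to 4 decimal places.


Sum of fold MSEs = 24.3300.
Average = 24.3300 / 6 = 4.0550.

4.0550


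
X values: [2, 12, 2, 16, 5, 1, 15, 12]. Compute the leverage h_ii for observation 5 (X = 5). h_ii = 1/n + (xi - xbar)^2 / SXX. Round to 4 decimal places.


n = 8, xbar = 8.1250.
SXX = sum((xi - xbar)^2) = 274.8750.
h = 1/8 + (5 - 8.1250)^2 / 274.8750 = 0.1605.

0.1605


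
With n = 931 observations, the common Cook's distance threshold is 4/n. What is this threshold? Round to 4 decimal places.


Using the rule of thumb:
Threshold = 4 / 931 = 0.0043.

0.0043


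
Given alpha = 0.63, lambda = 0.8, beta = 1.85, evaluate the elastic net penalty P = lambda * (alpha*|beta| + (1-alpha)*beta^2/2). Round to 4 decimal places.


L1 component = 0.63 * |1.85| = 1.1655.
L2 component = 0.37 * 1.85^2 / 2 = 0.6332.
Penalty = 0.8 * (1.1655 + 0.6332) = 0.8 * 1.7987 = 1.4389.

1.4389


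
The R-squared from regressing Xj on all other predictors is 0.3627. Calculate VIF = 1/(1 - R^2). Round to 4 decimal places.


Using VIF = 1/(1 - R^2_j):
1 - 0.3627 = 0.6373.
VIF = 1.5691.

1.5691


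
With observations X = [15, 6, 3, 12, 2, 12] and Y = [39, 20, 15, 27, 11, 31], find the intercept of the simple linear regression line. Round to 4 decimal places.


The slope is b1 = 1.9014.
Sample means are xbar = 8.3333 and ybar = 23.8333.
Intercept: b0 = 23.8333 - (1.9014)(8.3333) = 7.9885.

7.9885


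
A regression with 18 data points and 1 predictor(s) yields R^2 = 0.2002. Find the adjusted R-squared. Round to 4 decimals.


Plug in: Adj R^2 = 1 - (1 - 0.2002) * 17/16.
= 1 - 0.7998 * 17/16
= 1 - 13.5966 / 16
= 1 - 0.8498 = 0.1502.

0.1502


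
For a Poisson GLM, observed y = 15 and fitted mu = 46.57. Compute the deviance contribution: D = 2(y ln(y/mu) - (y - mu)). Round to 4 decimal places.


y/mu = 15/46.57 = 0.322096 (approx.), and ln(15/46.57) = -1.132906.
y * ln(y/mu) = 15 * -1.132906 = -16.993590.
y - mu = -31.57.
D = 2 * (-16.993590 - -31.57) = 29.152820, which rounds to 29.1528.

29.1528


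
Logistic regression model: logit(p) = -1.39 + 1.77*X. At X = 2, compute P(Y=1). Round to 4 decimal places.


Compute z = -1.39 + (1.77)(2) = 2.1500.
exp(-z) = 0.1165.
P = 1/(1 + 0.1165) = 0.8957.

0.8957


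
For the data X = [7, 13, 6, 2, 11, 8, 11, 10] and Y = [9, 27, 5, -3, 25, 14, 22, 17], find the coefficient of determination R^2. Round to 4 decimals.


The fitted line is Y = -10.3081 + 2.9186*X.
SSres = 23.4302, SStot = 756.0000.
R^2 = 1 - SSres/SStot = 0.9690.

0.9690


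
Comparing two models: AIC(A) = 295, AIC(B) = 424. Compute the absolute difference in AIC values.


Compute |295 - 424| = 129.
Model A has the smaller AIC.

129


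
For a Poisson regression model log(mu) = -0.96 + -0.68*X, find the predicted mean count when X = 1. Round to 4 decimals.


Linear predictor: eta = -0.96 + (-0.68)(1) = -1.6400.
Expected count: mu = exp(-1.6400) = 0.1940.

0.1940


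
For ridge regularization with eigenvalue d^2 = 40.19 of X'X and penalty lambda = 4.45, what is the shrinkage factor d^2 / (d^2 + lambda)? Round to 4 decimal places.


Compute the denominator: 40.19 + 4.45 = 44.6400.
Shrinkage factor = 40.19 / 44.6400 = 0.9003.

0.9003


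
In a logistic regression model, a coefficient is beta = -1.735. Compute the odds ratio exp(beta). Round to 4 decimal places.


exp(-1.735) = 0.1764.
So the odds ratio is 0.1764.

0.1764


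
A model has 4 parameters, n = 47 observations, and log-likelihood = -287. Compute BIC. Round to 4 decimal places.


k * ln(n) = 4 * ln(47) = 4 * 3.850148 = 15.400592.
-2 * loglik = -2 * (-287) = 574.
BIC = 15.400592 + 574 = 589.400592, which rounds to 589.4006.

589.4006


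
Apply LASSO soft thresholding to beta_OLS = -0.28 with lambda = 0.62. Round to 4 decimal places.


Check: |-0.28| = 0.28 vs lambda = 0.62.
Since |beta| <= lambda, the coefficient is set to 0.
Soft-thresholded coefficient = 0.0000.

0.0000


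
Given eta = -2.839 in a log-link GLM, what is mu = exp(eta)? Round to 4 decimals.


The inverse log link gives:
mu = exp(-2.839) = 0.0585.

0.0585


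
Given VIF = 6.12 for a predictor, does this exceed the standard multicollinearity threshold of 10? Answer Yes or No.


The threshold is 10.
VIF = 6.12 is < 10.
Multicollinearity indication: No.

No


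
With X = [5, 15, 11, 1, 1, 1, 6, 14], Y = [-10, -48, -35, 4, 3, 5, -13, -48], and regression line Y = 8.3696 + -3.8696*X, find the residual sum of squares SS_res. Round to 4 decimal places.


Compute predicted values, then residuals = yi - yhat_i.
Residuals: [0.9784, 1.6744, -0.8040, -0.5000, -1.5000, 0.5000, 1.8480, -2.1952].
SSres = sum(residual^2) = 15.3913.

15.3913


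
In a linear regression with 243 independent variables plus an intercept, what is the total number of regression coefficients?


Including the intercept, the model has 243 predictor coefficients + 1 intercept.
Total = 244.

244


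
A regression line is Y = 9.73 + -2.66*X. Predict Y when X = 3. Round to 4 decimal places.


Substitute X = 3 into the equation:
Y = 9.73 + -2.66 * 3 = 9.73 + -7.9800 = 1.7500.

1.7500


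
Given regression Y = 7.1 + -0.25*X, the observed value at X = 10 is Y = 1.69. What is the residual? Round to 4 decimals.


Compute yhat = 7.1 + (-0.25)(10) = 4.6000.
Residual = actual - predicted = 1.69 - 4.6000 = -2.9100.

-2.9100


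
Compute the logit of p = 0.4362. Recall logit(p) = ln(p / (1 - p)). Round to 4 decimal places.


Compute the odds: 0.4362/0.5638 = 0.7737.
Take the natural log: ln(0.7737) = -0.2566.

-0.2566


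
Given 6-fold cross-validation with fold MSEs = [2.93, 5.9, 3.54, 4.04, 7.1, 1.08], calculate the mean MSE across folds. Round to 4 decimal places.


Total MSE across folds = 24.5900.
CV-MSE = 24.5900/6 = 4.0983.

4.0983


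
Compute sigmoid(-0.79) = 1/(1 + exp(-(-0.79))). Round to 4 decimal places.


First, exp(0.7900) = 2.2034.
Then sigma(z) = 1/(1 + 2.2034) = 0.3122.

0.3122


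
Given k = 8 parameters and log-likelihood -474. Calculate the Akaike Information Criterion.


Compute:
2k = 2*8 = 16.
-2*loglik = -2*(-474) = 948.
AIC = 16 + 948 = 964.

964


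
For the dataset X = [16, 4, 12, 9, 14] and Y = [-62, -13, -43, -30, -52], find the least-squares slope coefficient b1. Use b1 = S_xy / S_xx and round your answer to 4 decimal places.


Calculate xbar = 11.0000, ybar = -40.0000.
S_xx = 88.0000, S_xy = -358.0000.
Using b1 = S_xy / S_xx = -358.0000 / 88.0000, we get b1 = -4.0682.

-4.0682


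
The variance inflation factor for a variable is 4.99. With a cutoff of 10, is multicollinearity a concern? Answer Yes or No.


Check: VIF = 4.99 vs threshold = 10.
Since 4.99 < 10, the answer is No.

No


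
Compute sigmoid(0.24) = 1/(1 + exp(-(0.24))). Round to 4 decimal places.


Compute exp(-0.2400) = 0.7866.
Sigmoid = 1 / (1 + 0.7866) = 1 / 1.7866 = 0.5597.

0.5597


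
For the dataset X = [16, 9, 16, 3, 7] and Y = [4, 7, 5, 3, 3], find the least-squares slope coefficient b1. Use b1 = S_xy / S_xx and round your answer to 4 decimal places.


Calculate xbar = 10.2000, ybar = 4.4000.
S_xx = 130.8000, S_xy = 12.6000.
Using b1 = S_xy / S_xx = 12.6000 / 130.8000, we get b1 = 0.0963.

0.0963


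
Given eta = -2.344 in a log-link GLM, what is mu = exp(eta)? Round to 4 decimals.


mu = exp(eta) = exp(-2.344).
= 0.0959.

0.0959


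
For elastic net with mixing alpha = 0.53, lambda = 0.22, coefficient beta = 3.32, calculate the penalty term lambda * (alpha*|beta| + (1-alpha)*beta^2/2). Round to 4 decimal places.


L1 component = 0.53 * |3.32| = 1.7596.
L2 component = 0.47 * 3.32^2 / 2 = 2.5903.
Penalty = 0.22 * (1.7596 + 2.5903) = 0.22 * 4.3499 = 0.9570.

0.9570


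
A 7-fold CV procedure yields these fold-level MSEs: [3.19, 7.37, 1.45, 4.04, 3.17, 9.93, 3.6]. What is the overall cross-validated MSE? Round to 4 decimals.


Total MSE across folds = 32.7500.
CV-MSE = 32.7500/7 = 4.6786.

4.6786


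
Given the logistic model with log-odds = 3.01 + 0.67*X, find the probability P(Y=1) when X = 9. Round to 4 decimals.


z = 3.01 + 0.67 * 9 = 9.0400.
Sigmoid: P = 1 / (1 + exp(-9.0400)) = 0.9999.

0.9999


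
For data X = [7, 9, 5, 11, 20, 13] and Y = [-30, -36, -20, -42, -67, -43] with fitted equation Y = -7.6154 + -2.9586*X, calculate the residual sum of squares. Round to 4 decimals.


Predicted values from Y = -7.6154 + -2.9586*X.
Residuals: [-1.6744, -1.7572, 2.4084, -1.8400, -0.2126, 3.0772].
SSres = 24.5917.

24.5917


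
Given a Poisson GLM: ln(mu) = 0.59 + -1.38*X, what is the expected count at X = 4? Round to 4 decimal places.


Compute eta = 0.59 + -1.38 * 4 = -4.9300.
Apply inverse link: mu = e^-4.9300 = 0.0072.

0.0072


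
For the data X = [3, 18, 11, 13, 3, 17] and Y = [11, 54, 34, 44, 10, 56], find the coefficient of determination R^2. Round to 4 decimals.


After computing the OLS fit (b0=1.4174, b1=3.0846):
SSres = 21.7832, SStot = 2084.8333.
R^2 = 1 - 21.7832/2084.8333 = 0.9896.

0.9896


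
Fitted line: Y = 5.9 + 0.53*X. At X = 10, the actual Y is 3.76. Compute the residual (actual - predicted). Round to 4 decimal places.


Compute yhat = 5.9 + (0.53)(10) = 11.2000.
Residual = actual - predicted = 3.76 - 11.2000 = -7.4400.

-7.4400


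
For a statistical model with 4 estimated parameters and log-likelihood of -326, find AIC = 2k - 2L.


AIC = 2k - 2*loglik = 2(4) - 2(-326).
= 8 + 652 = 660.

660


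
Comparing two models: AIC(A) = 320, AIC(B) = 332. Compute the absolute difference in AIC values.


Absolute difference = |320 - 332| = 12.
The model with lower AIC (A) is preferred.

12


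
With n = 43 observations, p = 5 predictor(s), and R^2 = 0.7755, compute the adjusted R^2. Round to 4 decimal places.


Plug in: Adj R^2 = 1 - (1 - 0.7755) * 42/37.
= 1 - 0.2245 * 42/37
= 1 - 9.4290 / 37
= 1 - 0.2548 = 0.7452.

0.7452


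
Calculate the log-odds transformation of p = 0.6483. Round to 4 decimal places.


Compute the odds: 0.6483/0.3517 = 1.8433.
Take the natural log: ln(1.8433) = 0.6116.

0.6116


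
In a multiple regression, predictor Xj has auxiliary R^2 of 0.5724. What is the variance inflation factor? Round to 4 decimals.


VIF = 1 / (1 - 0.5724).
= 1 / 0.4276 = 2.3386.

2.3386


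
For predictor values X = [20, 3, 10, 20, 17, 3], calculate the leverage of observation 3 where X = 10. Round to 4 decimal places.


Mean of X: xbar = 12.1667.
SXX = 318.8333.
For X = 10: h = 1/6 + (10 - 12.1667)^2/318.8333 = 0.1814.

0.1814


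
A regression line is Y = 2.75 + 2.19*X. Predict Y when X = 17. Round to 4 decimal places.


Predicted value:
Y = 2.75 + (2.19)(17) = 2.75 + 37.2300 = 39.9800.

39.9800


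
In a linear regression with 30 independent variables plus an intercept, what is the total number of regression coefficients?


Including the intercept, the model has 30 predictor coefficients + 1 intercept.
Total = 31.

31


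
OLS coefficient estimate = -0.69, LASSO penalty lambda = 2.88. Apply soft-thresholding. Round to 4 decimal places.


Check: |-0.69| = 0.69 vs lambda = 2.88.
Since |beta| <= lambda, the coefficient is set to 0.
Soft-thresholded coefficient = 0.0000.

0.0000


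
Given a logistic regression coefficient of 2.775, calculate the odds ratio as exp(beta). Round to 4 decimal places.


The odds ratio is computed as:
OR = e^(2.775) = 16.0386.

16.0386


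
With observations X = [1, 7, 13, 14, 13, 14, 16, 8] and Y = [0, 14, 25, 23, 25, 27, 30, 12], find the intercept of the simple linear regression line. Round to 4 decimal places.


The slope is b1 = 1.9772.
Sample means are xbar = 10.7500 and ybar = 19.5000.
Intercept: b0 = 19.5000 - (1.9772)(10.7500) = -1.7550.

-1.7550


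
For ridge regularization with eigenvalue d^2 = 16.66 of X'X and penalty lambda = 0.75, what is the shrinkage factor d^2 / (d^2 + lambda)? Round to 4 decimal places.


d^2 + lambda = 16.66 + 0.75 = 17.4100.
Shrinkage factor = 16.66/17.4100 = 0.9569.

0.9569


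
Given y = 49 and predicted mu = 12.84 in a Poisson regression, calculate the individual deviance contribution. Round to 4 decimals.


y/mu = 49/12.84 = 3.816199 (approx.), and ln(49/12.84) = 1.339255.
y * ln(y/mu) = 49 * 1.339255 = 65.623495.
y - mu = 36.16.
D = 2 * (65.623495 - 36.16) = 58.926990, which rounds to 58.9270.

58.9270


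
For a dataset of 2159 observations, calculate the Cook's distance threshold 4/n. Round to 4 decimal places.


Using the rule of thumb:
Threshold = 4 / 2159 = 0.0019.

0.0019


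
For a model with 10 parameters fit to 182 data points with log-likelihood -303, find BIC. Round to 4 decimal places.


ln(182) = 5.204007.
k * ln(n) = 10 * 5.204007 = 52.040070.
-2L = 606.
BIC = 52.040070 + 606 = 658.040070, which rounds to 658.0401.

658.0401


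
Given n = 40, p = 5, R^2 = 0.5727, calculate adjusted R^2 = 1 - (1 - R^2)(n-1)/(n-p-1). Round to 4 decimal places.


Using the formula:
(1 - 0.5727) = 0.4273.
Multiply by 39/34: 0.4273 * 39 = 16.6647, then 16.6647 / 34 = 0.4901.
Adj R^2 = 1 - 0.4901 = 0.5099.

0.5099


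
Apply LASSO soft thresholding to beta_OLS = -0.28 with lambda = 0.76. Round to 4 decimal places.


Absolute value: |-0.28| = 0.28.
Compare to lambda = 0.76.
Since |beta| <= lambda, the coefficient is set to 0.

0.0000


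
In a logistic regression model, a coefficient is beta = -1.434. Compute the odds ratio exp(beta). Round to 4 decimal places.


Odds ratio = exp(beta) = exp(-1.434).
= 0.2384.

0.2384
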